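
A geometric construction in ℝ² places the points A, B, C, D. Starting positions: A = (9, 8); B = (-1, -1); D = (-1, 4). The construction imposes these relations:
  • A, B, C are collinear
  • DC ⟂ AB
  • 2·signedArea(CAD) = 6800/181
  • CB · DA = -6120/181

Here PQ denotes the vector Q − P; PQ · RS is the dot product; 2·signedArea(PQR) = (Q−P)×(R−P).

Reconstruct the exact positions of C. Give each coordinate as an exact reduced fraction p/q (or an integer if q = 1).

1. C_x = 269/181  [A, B, C are collinear ∩ DC ⟂ AB]
2. C_y = 224/181  [A, B, C are collinear ∩ DC ⟂ AB]
   → C = (269/181, 224/181)

C = (269/181, 224/181)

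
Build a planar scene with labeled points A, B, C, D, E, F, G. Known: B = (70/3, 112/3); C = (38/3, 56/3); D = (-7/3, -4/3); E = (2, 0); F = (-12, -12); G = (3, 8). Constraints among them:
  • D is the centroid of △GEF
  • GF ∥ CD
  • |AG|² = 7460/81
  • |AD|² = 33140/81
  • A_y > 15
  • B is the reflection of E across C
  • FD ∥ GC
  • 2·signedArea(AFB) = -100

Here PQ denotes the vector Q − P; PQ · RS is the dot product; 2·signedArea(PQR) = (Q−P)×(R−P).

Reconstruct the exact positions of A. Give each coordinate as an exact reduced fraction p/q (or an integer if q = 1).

1. A_x = 85/9  [line -148/3·x + 106/3·y + -68 = 0 ∩ |AG|² = 7460/81]
2. A_y = 136/9  [line -148/3·x + 106/3·y + -68 = 0 ∩ |AG|² = 7460/81]
   → A = (85/9, 136/9)

A = (85/9, 136/9)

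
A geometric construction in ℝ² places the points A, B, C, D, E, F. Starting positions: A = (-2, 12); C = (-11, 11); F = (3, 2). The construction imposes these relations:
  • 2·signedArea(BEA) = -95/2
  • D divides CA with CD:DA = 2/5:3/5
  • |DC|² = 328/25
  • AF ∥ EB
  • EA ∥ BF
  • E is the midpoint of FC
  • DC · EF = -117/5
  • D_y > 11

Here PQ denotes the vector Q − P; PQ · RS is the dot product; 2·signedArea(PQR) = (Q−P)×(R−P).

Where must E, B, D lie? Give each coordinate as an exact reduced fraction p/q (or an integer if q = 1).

1. E_x = -4  [E is the midpoint of FC]
2. E_y = 13/2  [E is the midpoint of FC]
   → E = (-4, 13/2)
3. B_x = 1  [EA ∥ BF ∩ AF ∥ EB]
4. B_y = -7/2  [EA ∥ BF ∩ AF ∥ EB]
   → B = (1, -7/2)
5. D_x = -37/5  [D divides CA with CD:DA = 2/5:3/5]
6. D_y = 57/5  [D divides CA with CD:DA = 2/5:3/5]
   → D = (-37/5, 57/5)

B = (1, -7/2)
D = (-37/5, 57/5)
E = (-4, 13/2)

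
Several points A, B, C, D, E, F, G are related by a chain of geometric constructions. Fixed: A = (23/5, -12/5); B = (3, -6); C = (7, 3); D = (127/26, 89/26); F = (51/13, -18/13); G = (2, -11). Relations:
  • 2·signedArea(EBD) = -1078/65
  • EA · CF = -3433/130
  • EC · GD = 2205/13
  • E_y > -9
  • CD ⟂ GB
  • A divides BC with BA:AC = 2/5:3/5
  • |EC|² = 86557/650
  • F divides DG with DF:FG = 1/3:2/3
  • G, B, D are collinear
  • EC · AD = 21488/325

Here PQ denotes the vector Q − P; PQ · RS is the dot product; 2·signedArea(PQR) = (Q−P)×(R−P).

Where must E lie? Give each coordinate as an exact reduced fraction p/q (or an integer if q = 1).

1. E_x = 561/130  [EC · GD = 2205/13 ∩ EA · CF = -3433/130]
2. E_y = -1069/130  [EC · GD = 2205/13 ∩ EA · CF = -3433/130]
   → E = (561/130, -1069/130)

E = (561/130, -1069/130)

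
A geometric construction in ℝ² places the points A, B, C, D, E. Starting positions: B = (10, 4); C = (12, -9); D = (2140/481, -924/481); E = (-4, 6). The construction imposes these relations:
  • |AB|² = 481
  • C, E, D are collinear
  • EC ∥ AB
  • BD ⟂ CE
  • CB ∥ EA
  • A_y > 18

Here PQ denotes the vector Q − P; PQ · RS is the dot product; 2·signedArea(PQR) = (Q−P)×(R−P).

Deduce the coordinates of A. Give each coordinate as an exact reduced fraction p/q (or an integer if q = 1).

1. A_x = -6  [EC ∥ AB ∩ CB ∥ EA]
2. A_y = 19  [EC ∥ AB ∩ CB ∥ EA]
   → A = (-6, 19)

A = (-6, 19)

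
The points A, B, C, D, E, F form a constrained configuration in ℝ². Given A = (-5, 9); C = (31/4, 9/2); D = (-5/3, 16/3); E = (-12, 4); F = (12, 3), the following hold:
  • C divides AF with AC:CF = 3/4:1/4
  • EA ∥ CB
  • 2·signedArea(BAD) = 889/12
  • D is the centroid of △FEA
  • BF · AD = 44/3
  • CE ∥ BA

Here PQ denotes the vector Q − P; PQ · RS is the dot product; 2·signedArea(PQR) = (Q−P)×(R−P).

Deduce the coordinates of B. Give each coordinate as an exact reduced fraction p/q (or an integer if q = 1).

B = (59/4, 19/2)

1. B_x = 59/4  [CE ∥ BA ∩ EA ∥ CB]
2. B_y = 19/2  [CE ∥ BA ∩ EA ∥ CB]
   → B = (59/4, 19/2)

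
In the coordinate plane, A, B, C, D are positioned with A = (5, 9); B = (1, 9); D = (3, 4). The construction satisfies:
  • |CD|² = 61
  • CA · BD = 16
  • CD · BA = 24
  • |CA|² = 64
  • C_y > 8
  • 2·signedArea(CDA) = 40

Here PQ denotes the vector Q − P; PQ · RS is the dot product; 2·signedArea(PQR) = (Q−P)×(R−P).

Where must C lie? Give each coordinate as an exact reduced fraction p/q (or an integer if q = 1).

C = (-3, 9)

1. C_x = -3  [2·signedArea(CDA) = 40 ∩ CA · BD = 16]
2. C_y = 9  [2·signedArea(CDA) = 40 ∩ CA · BD = 16]
   → C = (-3, 9)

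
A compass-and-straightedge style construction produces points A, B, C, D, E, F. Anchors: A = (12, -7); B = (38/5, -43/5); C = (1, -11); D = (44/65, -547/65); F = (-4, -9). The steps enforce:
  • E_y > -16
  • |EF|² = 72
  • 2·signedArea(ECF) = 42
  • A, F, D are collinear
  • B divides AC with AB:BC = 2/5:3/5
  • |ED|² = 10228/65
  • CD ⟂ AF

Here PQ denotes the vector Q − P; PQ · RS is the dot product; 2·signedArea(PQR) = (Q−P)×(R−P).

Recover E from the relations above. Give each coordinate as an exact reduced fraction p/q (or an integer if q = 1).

E = (-10, -15)

1. E_x = -10  [line -2·x + -5·y + -95 = 0 ∩ |EF|² = 72]
2. E_y = -15  [line -2·x + -5·y + -95 = 0 ∩ |EF|² = 72]
   → E = (-10, -15)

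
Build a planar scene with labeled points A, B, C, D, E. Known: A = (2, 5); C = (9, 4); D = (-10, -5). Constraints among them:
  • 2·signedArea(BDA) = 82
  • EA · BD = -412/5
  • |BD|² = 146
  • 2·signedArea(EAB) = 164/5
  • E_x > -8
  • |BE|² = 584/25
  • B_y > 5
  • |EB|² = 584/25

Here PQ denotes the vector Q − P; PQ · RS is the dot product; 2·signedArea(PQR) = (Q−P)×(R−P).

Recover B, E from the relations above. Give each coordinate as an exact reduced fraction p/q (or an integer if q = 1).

1. B_x = -5  [line -10·x + 12·y + -122 = 0 ∩ |BD|² = 146]
2. B_y = 6  [line -10·x + 12·y + -122 = 0 ∩ |BD|² = 146]
   → B = (-5, 6)
3. E_x = -7  [EA · BD = -412/5 ∩ 2·signedArea(EAB) = 164/5]
4. E_y = 8/5  [EA · BD = -412/5 ∩ 2·signedArea(EAB) = 164/5]
   → E = (-7, 8/5)

B = (-5, 6)
E = (-7, 8/5)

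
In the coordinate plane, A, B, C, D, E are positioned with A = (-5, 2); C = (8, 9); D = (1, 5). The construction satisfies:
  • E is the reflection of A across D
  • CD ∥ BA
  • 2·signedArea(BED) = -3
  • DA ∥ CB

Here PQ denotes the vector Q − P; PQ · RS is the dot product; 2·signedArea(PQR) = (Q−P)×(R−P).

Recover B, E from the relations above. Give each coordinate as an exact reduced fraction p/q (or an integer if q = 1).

1. B_x = 2  [CD ∥ BA ∩ DA ∥ CB]
2. B_y = 6  [CD ∥ BA ∩ DA ∥ CB]
   → B = (2, 6)
3. E_x = 7  [E is the reflection of A across D]
4. E_y = 8  [E is the reflection of A across D]
   → E = (7, 8)

B = (2, 6)
E = (7, 8)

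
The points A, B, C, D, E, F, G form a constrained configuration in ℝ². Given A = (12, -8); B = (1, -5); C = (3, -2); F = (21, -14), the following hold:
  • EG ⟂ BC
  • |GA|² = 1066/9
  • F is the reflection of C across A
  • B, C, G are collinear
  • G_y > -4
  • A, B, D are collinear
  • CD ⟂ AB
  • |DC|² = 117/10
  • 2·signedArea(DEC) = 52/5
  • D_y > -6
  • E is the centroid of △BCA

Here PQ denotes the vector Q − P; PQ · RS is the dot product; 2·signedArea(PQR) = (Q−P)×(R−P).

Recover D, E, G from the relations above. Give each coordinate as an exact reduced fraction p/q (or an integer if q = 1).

1. D_x = 21/10  [A, B, D are collinear ∩ CD ⟂ AB]
2. D_y = -53/10  [A, B, D are collinear ∩ CD ⟂ AB]
   → D = (21/10, -53/10)
3. E_x = 16/3  [E is the centroid of △BCA]
4. E_y = -5  [E is the centroid of △BCA]
   → E = (16/3, -5)
5. G_x = 7/3  [B, C, G are collinear ∩ EG ⟂ BC]
6. G_y = -3  [B, C, G are collinear ∩ EG ⟂ BC]
   → G = (7/3, -3)

D = (21/10, -53/10)
E = (16/3, -5)
G = (7/3, -3)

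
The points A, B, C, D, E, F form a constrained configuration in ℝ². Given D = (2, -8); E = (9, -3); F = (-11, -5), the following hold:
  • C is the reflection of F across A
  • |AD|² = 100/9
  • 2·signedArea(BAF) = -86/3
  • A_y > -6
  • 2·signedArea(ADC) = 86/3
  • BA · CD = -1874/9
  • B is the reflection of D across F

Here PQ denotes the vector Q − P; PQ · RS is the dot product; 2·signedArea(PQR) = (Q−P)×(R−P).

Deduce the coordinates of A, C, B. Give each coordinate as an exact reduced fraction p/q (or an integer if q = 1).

A = (0, -16/3)
B = (-24, -2)
C = (11, -17/3)

1. B_x = -24  [B is the reflection of D across F]
2. B_y = -2  [B is the reflection of D across F]
   → B = (-24, -2)
3. A_x = 0  [line -3·x + -13·y + -208/3 = 0 ∩ |AD|² = 100/9]
4. A_y = -16/3  [line -3·x + -13·y + -208/3 = 0 ∩ |AD|² = 100/9]
   → A = (0, -16/3)
5. C_x = 11  [2·signedArea(ADC) = 86/3 ∩ C is the reflection of F across A]
6. C_y = -17/3  [2·signedArea(ADC) = 86/3 ∩ C is the reflection of F across A]
   → C = (11, -17/3)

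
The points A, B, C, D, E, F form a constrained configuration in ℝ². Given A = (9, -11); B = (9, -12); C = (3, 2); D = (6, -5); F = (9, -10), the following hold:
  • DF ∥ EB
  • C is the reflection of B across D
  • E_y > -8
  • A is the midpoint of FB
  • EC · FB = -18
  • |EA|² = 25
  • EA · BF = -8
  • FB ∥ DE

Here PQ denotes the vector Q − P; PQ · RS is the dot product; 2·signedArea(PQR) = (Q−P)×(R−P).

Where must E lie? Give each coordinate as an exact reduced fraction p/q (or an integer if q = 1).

E = (6, -7)

1. E_x = 6  [DF ∥ EB ∩ FB ∥ DE]
2. E_y = -7  [DF ∥ EB ∩ FB ∥ DE]
   → E = (6, -7)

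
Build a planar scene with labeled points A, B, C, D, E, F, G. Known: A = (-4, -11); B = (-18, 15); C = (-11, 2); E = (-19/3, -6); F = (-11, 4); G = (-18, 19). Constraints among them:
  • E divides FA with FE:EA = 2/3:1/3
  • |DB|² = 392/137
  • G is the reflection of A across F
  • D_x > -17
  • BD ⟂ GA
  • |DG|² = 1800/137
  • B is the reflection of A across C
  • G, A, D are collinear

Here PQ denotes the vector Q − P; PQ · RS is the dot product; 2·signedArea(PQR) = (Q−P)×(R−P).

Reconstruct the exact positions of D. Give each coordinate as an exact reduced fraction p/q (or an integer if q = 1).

D = (-2256/137, 2153/137)

1. D_x = -2256/137  [G, A, D are collinear ∩ BD ⟂ GA]
2. D_y = 2153/137  [G, A, D are collinear ∩ BD ⟂ GA]
   → D = (-2256/137, 2153/137)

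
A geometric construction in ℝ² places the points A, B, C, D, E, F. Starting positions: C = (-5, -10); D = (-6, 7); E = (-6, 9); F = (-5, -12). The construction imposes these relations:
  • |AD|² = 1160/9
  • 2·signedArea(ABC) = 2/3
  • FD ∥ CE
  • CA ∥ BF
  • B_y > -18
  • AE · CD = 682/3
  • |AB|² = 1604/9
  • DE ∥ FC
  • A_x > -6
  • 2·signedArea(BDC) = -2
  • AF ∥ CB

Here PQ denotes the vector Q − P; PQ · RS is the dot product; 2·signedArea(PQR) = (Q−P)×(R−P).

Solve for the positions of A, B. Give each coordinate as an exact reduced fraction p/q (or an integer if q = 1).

A = (-16/3, -13/3)
B = (-14/3, -53/3)

1. A_x = -16/3  [line 1·x + -17·y + -205/3 = 0 ∩ |AD|² = 1160/9]
2. A_y = -13/3  [line 1·x + -17·y + -205/3 = 0 ∩ |AD|² = 1160/9]
   → A = (-16/3, -13/3)
3. B_x = -14/3  [CA ∥ BF ∩ AF ∥ CB]
4. B_y = -53/3  [CA ∥ BF ∩ AF ∥ CB]
   → B = (-14/3, -53/3)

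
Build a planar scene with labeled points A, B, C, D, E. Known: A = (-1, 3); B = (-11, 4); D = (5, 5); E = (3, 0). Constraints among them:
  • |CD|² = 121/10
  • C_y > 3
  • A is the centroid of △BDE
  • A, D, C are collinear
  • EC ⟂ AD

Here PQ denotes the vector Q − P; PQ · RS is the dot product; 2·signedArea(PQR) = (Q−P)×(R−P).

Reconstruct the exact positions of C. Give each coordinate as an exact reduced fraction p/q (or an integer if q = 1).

C = (17/10, 39/10)

1. C_x = 17/10  [A, D, C are collinear ∩ EC ⟂ AD]
2. C_y = 39/10  [A, D, C are collinear ∩ EC ⟂ AD]
   → C = (17/10, 39/10)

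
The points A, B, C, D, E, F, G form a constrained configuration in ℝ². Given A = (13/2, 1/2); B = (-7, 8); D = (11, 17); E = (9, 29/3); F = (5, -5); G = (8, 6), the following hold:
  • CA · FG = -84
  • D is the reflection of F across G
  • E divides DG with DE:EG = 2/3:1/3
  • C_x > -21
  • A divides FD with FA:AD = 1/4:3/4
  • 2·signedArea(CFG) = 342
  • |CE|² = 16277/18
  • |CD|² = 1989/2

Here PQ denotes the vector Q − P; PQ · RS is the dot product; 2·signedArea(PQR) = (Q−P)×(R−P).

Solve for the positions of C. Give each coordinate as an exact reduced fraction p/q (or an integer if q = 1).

C = (-41/2, 31/2)

1. C_x = -41/2  [2·signedArea(CFG) = 342 ∩ CA · FG = -84]
2. C_y = 31/2  [2·signedArea(CFG) = 342 ∩ CA · FG = -84]
   → C = (-41/2, 31/2)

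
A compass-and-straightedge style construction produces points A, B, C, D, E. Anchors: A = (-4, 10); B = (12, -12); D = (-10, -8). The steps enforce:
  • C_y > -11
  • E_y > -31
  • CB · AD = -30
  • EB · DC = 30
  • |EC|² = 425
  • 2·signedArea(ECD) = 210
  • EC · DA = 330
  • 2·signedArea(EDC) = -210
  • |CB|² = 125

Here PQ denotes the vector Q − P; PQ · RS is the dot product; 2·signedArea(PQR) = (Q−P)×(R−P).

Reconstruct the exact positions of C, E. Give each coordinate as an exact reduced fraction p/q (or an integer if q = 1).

C = (1, -10)
E = (6, -30)

1. C_x = 1  [line 6·x + 18·y + 174 = 0 ∩ |CB|² = 125]
2. C_y = -10  [line 6·x + 18·y + 174 = 0 ∩ |CB|² = 125]
   → C = (1, -10)
3. E_x = 6  [EB · DC = 30 ∩ 2·signedArea(EDC) = -210]
4. E_y = -30  [EB · DC = 30 ∩ 2·signedArea(EDC) = -210]
   → E = (6, -30)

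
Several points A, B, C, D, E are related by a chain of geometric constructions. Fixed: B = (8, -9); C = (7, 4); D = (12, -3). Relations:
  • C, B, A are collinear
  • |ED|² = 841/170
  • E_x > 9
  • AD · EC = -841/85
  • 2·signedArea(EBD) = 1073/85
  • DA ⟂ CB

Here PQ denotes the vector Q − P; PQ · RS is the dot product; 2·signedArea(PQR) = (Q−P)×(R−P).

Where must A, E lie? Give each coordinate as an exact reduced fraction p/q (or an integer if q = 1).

A = (643/85, -284/85)
E = (1663/170, -539/170)

1. A_x = 643/85  [C, B, A are collinear ∩ DA ⟂ CB]
2. A_y = -284/85  [C, B, A are collinear ∩ DA ⟂ CB]
   → A = (643/85, -284/85)
3. E_x = 1663/170  [2·signedArea(EBD) = 1073/85 ∩ AD · EC = -841/85]
4. E_y = -539/170  [2·signedArea(EBD) = 1073/85 ∩ AD · EC = -841/85]
   → E = (1663/170, -539/170)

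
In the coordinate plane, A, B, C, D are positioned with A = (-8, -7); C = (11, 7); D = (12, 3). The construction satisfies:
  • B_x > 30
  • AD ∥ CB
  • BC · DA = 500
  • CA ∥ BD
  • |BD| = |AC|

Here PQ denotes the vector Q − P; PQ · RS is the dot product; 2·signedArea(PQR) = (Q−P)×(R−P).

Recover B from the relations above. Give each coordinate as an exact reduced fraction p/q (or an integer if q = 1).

1. B_x = 31  [CA ∥ BD ∩ AD ∥ CB]
2. B_y = 17  [CA ∥ BD ∩ AD ∥ CB]
   → B = (31, 17)

B = (31, 17)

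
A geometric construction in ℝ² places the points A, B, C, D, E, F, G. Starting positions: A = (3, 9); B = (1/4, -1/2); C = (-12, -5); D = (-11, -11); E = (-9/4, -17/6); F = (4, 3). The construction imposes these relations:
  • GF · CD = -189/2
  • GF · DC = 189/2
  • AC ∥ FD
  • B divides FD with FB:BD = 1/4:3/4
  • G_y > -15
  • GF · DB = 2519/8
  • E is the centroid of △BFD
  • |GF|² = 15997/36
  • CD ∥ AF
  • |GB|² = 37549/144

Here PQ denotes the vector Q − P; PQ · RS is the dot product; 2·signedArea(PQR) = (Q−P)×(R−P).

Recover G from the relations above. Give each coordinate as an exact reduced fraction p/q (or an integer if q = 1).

1. G_x = -15/2  [GF · DB = 2519/8 ∩ GF · CD = -189/2]
2. G_y = -44/3  [GF · DB = 2519/8 ∩ GF · CD = -189/2]
   → G = (-15/2, -44/3)

G = (-15/2, -44/3)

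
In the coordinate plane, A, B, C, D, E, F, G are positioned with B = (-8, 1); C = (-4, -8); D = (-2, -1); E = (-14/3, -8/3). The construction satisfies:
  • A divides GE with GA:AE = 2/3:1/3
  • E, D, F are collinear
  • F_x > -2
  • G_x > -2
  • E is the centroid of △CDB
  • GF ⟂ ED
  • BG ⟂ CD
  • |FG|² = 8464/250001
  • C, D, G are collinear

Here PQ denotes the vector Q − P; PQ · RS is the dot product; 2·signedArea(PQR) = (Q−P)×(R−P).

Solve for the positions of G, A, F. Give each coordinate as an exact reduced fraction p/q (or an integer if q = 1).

A = (-1790/477, -965/477)
F = (-8618/4717, -4207/4717)
G = (-102/53, -39/53)

1. G_x = -102/53  [C, D, G are collinear ∩ BG ⟂ CD]
2. G_y = -39/53  [C, D, G are collinear ∩ BG ⟂ CD]
   → G = (-102/53, -39/53)
3. A_x = -1790/477  [A divides GE with GA:AE = 2/3:1/3]
4. A_y = -965/477  [A divides GE with GA:AE = 2/3:1/3]
   → A = (-1790/477, -965/477)
5. F_x = -8618/4717  [E, D, F are collinear ∩ GF ⟂ ED]
6. F_y = -4207/4717  [E, D, F are collinear ∩ GF ⟂ ED]
   → F = (-8618/4717, -4207/4717)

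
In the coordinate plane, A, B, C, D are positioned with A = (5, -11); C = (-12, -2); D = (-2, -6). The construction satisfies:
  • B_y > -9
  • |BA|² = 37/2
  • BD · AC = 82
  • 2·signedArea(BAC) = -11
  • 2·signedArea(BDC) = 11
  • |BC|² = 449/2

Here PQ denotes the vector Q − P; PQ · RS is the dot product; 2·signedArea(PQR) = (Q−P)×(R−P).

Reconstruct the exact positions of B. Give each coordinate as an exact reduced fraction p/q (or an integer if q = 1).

B = (3/2, -17/2)

1. B_x = 3/2  [2·signedArea(BAC) = -11 ∩ BD · AC = 82]
2. B_y = -17/2  [2·signedArea(BAC) = -11 ∩ BD · AC = 82]
   → B = (3/2, -17/2)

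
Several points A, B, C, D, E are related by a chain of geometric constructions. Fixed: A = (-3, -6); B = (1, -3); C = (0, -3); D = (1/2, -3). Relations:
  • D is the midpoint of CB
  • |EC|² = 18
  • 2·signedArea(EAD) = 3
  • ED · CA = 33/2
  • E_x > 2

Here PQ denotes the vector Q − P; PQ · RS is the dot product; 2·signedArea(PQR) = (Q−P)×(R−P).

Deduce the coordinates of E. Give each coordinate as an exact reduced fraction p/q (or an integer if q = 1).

1. E_x = 3  [2·signedArea(EAD) = 3 ∩ ED · CA = 33/2]
2. E_y = 0  [2·signedArea(EAD) = 3 ∩ ED · CA = 33/2]
   → E = (3, 0)

E = (3, 0)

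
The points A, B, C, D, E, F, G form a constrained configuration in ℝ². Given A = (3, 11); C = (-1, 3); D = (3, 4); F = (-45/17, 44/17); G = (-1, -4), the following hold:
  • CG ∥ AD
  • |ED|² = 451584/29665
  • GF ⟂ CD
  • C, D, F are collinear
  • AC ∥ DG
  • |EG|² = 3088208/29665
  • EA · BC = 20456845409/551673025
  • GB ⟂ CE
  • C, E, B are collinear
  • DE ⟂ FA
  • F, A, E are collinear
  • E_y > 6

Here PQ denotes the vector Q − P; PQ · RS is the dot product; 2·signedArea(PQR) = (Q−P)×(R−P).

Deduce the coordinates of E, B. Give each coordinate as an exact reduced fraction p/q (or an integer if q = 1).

1. E_x = -7101/29665  [F, A, E are collinear ∩ DE ⟂ FA]
2. E_y = 183172/29665  [F, A, E are collinear ∩ DE ⟂ FA]
   → E = (-7101/29665, 183172/29665)
3. B_x = -24253510221/9378441425  [C, E, B are collinear ∩ GB ⟂ CE]
4. B_y = -33949827028/9378441425  [C, E, B are collinear ∩ GB ⟂ CE]
   → B = (-24253510221/9378441425, -33949827028/9378441425)

B = (-24253510221/9378441425, -33949827028/9378441425)
E = (-7101/29665, 183172/29665)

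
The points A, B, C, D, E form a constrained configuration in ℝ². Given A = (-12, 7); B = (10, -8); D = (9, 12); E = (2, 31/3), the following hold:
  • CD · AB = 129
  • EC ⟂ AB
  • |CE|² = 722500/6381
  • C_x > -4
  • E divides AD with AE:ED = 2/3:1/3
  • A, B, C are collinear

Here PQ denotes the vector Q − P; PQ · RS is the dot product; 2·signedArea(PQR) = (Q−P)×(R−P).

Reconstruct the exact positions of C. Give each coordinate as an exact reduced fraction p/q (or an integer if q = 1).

1. C_x = -2832/709  [A, B, C are collinear ∩ EC ⟂ AB]
2. C_y = 1093/709  [A, B, C are collinear ∩ EC ⟂ AB]
   → C = (-2832/709, 1093/709)

C = (-2832/709, 1093/709)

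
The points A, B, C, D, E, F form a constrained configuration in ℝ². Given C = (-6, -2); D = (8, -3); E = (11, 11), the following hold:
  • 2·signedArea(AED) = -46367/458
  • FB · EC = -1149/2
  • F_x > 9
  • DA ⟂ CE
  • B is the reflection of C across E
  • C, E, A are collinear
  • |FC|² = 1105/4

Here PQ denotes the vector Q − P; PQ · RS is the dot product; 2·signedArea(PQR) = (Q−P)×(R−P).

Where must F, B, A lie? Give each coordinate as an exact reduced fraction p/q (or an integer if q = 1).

1. B_x = 28  [B is the reflection of C across E]
2. B_y = 24  [B is the reflection of C across E]
   → B = (28, 24)
3. A_x = 1077/458  [C, E, A are collinear ∩ DA ⟂ CE]
4. A_y = 2009/458  [C, E, A are collinear ∩ DA ⟂ CE]
   → A = (1077/458, 2009/458)
5. F_x = 19/2  [line 17·x + 13·y + -427/2 = 0 ∩ |FC|² = 1105/4]
6. F_y = 4  [line 17·x + 13·y + -427/2 = 0 ∩ |FC|² = 1105/4]
   → F = (19/2, 4)

A = (1077/458, 2009/458)
B = (28, 24)
F = (19/2, 4)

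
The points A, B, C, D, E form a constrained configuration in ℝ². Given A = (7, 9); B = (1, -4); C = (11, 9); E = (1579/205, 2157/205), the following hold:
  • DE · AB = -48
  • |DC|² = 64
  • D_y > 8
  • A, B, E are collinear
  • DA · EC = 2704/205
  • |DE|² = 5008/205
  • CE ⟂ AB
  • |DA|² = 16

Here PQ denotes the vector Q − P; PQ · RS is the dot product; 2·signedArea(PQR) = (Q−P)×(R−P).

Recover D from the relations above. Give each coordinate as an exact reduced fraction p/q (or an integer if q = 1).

1. D_x = 3  [DE · AB = -48 ∩ DA · EC = 2704/205]
2. D_y = 9  [DE · AB = -48 ∩ DA · EC = 2704/205]
   → D = (3, 9)

D = (3, 9)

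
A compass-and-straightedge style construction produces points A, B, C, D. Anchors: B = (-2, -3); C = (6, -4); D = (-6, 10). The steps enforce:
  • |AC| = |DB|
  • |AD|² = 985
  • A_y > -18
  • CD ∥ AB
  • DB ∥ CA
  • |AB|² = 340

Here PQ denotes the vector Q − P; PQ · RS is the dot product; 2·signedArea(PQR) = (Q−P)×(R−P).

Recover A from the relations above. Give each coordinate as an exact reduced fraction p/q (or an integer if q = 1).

A = (10, -17)

1. A_x = 10  [CD ∥ AB ∩ DB ∥ CA]
2. A_y = -17  [CD ∥ AB ∩ DB ∥ CA]
   → A = (10, -17)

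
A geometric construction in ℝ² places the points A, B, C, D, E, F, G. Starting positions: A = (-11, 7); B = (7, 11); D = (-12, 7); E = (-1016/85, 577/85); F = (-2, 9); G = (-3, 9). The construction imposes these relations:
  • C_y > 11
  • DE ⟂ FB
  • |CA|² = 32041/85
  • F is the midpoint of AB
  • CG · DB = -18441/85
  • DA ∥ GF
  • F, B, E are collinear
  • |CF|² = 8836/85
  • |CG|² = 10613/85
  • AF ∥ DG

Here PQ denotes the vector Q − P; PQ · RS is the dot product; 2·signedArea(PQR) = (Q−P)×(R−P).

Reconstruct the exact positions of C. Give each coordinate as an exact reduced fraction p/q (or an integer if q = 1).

1. C_x = 676/85  [line -19·x + -4·y + 16656/85 = 0 ∩ |CF|² = 8836/85]
2. C_y = 953/85  [line -19·x + -4·y + 16656/85 = 0 ∩ |CF|² = 8836/85]
   → C = (676/85, 953/85)

C = (676/85, 953/85)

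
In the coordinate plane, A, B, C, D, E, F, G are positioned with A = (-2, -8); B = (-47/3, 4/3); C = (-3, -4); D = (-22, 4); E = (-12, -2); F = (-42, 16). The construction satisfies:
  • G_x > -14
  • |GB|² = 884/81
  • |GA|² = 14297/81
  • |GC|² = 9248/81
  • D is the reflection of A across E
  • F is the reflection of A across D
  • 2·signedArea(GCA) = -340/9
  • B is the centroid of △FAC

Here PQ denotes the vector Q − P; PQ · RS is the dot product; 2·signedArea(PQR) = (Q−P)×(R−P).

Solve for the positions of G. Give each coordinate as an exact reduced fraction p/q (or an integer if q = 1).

G = (-119/9, -8/9)

1. G_x = -119/9  [line 4·x + 1·y + 484/9 = 0 ∩ |GB|² = 884/81]
2. G_y = -8/9  [line 4·x + 1·y + 484/9 = 0 ∩ |GB|² = 884/81]
   → G = (-119/9, -8/9)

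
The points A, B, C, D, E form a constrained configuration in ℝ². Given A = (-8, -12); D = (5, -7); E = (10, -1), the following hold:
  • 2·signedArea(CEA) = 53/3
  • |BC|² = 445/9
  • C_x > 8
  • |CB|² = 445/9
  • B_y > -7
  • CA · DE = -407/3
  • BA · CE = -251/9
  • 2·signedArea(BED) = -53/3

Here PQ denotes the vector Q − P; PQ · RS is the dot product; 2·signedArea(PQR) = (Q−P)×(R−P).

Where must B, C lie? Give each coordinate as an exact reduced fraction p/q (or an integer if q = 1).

B = (7/3, -20/3)
C = (25/3, -3)

1. C_x = 25/3  [CA · DE = -407/3 ∩ 2·signedArea(CEA) = 53/3]
2. C_y = -3  [CA · DE = -407/3 ∩ 2·signedArea(CEA) = 53/3]
   → C = (25/3, -3)
3. B_x = 7/3  [2·signedArea(BED) = -53/3 ∩ BA · CE = -251/9]
4. B_y = -20/3  [2·signedArea(BED) = -53/3 ∩ BA · CE = -251/9]
   → B = (7/3, -20/3)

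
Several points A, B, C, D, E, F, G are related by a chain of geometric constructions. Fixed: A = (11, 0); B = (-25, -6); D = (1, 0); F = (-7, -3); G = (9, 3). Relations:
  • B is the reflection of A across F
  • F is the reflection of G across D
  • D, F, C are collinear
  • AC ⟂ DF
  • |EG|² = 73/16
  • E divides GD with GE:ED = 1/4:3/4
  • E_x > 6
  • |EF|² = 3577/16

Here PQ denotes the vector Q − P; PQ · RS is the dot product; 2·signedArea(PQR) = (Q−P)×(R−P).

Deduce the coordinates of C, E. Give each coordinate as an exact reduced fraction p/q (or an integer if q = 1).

1. C_x = 713/73  [D, F, C are collinear ∩ AC ⟂ DF]
2. C_y = 240/73  [D, F, C are collinear ∩ AC ⟂ DF]
   → C = (713/73, 240/73)
3. E_x = 7  [E divides GD with GE:ED = 1/4:3/4]
4. E_y = 9/4  [E divides GD with GE:ED = 1/4:3/4]
   → E = (7, 9/4)

C = (713/73, 240/73)
E = (7, 9/4)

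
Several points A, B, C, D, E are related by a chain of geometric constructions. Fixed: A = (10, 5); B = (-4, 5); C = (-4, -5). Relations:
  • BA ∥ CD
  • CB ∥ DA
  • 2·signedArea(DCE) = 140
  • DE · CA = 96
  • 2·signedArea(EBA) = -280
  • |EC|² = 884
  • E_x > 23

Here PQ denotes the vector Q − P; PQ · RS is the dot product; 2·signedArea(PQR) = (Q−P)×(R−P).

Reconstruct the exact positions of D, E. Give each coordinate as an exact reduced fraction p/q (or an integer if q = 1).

1. D_x = 10  [CB ∥ DA ∩ BA ∥ CD]
2. D_y = -5  [CB ∥ DA ∩ BA ∥ CD]
   → D = (10, -5)
3. E_x = 24  [2·signedArea(EBA) = -280 ∩ DE · CA = 96]
4. E_y = -15  [2·signedArea(EBA) = -280 ∩ DE · CA = 96]
   → E = (24, -15)

D = (10, -5)
E = (24, -15)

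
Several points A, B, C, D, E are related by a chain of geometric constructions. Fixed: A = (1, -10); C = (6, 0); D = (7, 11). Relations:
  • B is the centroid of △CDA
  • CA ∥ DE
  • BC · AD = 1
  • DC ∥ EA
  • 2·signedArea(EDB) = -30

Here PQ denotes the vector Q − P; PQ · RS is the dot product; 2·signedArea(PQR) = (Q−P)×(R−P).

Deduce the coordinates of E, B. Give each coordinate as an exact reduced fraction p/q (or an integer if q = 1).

1. E_x = 2  [DC ∥ EA ∩ CA ∥ DE]
2. E_y = 1  [DC ∥ EA ∩ CA ∥ DE]
   → E = (2, 1)
3. B_x = 14/3  [B is the centroid of △CDA]
4. B_y = 1/3  [B is the centroid of △CDA]
   → B = (14/3, 1/3)

B = (14/3, 1/3)
E = (2, 1)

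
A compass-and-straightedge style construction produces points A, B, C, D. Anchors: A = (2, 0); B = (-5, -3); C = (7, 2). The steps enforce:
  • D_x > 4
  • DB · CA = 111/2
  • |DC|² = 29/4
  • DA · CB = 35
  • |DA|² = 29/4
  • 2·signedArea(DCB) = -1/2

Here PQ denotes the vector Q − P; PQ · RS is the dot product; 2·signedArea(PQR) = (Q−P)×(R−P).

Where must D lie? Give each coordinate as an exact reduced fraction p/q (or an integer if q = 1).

D = (9/2, 1)

1. D_x = 9/2  [DA · CB = 35 ∩ DB · CA = 111/2]
2. D_y = 1  [DA · CB = 35 ∩ DB · CA = 111/2]
   → D = (9/2, 1)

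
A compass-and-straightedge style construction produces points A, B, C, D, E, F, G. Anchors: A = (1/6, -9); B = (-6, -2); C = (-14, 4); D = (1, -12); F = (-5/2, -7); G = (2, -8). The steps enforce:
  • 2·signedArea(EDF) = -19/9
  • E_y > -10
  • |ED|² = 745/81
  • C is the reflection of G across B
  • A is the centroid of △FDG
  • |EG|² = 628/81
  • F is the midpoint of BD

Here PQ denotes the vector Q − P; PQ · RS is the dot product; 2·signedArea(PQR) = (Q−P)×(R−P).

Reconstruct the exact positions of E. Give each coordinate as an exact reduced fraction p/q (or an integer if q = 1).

1. E_x = -4/9  [line -5·x + -7/2·y + -314/9 = 0 ∩ |ED|² = 745/81]
2. E_y = -28/3  [line -5·x + -7/2·y + -314/9 = 0 ∩ |ED|² = 745/81]
   → E = (-4/9, -28/3)

E = (-4/9, -28/3)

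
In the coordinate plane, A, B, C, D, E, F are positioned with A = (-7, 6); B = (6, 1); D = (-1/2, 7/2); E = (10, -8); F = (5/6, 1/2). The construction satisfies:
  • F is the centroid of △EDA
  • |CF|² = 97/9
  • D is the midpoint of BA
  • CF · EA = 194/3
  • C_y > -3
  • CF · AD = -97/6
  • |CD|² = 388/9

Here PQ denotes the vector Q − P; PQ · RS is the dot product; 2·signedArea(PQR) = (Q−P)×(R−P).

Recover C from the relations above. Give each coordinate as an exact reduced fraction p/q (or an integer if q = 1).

C = (13/6, -5/2)

1. C_x = 13/6  [CF · EA = 194/3 ∩ CF · AD = -97/6]
2. C_y = -5/2  [CF · EA = 194/3 ∩ CF · AD = -97/6]
   → C = (13/6, -5/2)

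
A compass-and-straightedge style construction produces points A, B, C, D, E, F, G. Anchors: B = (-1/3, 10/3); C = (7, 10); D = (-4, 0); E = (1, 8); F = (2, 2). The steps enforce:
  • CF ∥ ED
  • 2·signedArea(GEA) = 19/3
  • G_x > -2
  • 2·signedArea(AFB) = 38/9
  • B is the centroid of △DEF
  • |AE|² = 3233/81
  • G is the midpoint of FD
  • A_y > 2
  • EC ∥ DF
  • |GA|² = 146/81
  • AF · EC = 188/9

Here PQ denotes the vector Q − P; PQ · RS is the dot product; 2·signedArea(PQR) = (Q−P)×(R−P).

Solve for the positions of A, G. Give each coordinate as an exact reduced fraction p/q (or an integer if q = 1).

A = (-14/9, 20/9)
G = (-1, 1)

1. A_x = -14/9  [AF · EC = 188/9 ∩ 2·signedArea(AFB) = 38/9]
2. A_y = 20/9  [AF · EC = 188/9 ∩ 2·signedArea(AFB) = 38/9]
   → A = (-14/9, 20/9)
3. G_x = -1  [G is the midpoint of FD]
4. G_y = 1  [G is the midpoint of FD]
   → G = (-1, 1)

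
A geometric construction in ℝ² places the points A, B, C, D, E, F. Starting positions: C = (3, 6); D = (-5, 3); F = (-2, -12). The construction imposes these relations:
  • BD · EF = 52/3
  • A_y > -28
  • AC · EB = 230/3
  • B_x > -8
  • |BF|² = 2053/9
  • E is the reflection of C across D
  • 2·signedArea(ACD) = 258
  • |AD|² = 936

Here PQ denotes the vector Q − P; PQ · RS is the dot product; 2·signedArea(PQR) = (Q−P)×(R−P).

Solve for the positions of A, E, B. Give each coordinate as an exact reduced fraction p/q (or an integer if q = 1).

1. E_x = -13  [E is the reflection of C across D]
2. E_y = 0  [E is the reflection of C across D]
   → E = (-13, 0)
3. B_x = -23/3  [line -11·x + 12·y + -325/3 = 0 ∩ |BF|² = 2053/9]
4. B_y = 2  [line -11·x + 12·y + -325/3 = 0 ∩ |BF|² = 2053/9]
   → B = (-23/3, 2)
5. A_x = 1  [AC · EB = 230/3 ∩ 2·signedArea(ACD) = 258]
6. A_y = -27  [AC · EB = 230/3 ∩ 2·signedArea(ACD) = 258]
   → A = (1, -27)

A = (1, -27)
B = (-23/3, 2)
E = (-13, 0)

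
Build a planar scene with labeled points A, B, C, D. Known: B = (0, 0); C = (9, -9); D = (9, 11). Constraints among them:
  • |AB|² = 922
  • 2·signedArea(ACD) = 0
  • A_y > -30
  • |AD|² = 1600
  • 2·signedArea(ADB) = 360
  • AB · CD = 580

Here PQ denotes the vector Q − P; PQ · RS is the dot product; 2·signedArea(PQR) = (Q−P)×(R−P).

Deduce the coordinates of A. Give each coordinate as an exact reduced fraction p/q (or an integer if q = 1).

1. A_x = 9  [2·signedArea(ACD) = 0 ∩ 2·signedArea(ADB) = 360]
2. A_y = -29  [2·signedArea(ACD) = 0 ∩ 2·signedArea(ADB) = 360]
   → A = (9, -29)

A = (9, -29)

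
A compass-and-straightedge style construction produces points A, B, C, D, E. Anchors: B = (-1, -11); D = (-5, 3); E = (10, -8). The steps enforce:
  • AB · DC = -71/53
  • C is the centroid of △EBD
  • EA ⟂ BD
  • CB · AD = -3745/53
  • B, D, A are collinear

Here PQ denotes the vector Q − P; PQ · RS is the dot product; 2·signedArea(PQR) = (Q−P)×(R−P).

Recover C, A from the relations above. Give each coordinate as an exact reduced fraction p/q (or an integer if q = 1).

A = (-51/53, -590/53)
C = (4/3, -16/3)

1. C_x = 4/3  [C is the centroid of △EBD]
2. C_y = -16/3  [C is the centroid of △EBD]
   → C = (4/3, -16/3)
3. A_x = -51/53  [B, D, A are collinear ∩ EA ⟂ BD]
4. A_y = -590/53  [B, D, A are collinear ∩ EA ⟂ BD]
   → A = (-51/53, -590/53)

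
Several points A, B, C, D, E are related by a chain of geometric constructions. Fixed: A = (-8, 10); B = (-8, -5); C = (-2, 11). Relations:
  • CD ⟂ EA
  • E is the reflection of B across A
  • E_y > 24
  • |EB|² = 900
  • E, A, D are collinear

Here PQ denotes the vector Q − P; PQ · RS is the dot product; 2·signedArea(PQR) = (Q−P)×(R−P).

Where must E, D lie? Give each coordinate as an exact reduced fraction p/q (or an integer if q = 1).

1. E_x = -8  [E is the reflection of B across A]
2. E_y = 25  [E is the reflection of B across A]
   → E = (-8, 25)
3. D_x = -8  [E, A, D are collinear ∩ CD ⟂ EA]
4. D_y = 11  [E, A, D are collinear ∩ CD ⟂ EA]
   → D = (-8, 11)

D = (-8, 11)
E = (-8, 25)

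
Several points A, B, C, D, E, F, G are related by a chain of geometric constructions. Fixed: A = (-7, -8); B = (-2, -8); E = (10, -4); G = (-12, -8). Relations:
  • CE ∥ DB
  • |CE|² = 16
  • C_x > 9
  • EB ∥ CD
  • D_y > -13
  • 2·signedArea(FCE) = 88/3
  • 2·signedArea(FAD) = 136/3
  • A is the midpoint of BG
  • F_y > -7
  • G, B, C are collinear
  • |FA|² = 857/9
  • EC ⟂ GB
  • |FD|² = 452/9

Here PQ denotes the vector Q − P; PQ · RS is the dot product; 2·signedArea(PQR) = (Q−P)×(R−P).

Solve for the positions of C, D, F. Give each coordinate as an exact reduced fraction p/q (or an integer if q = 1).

1. C_x = 10  [G, B, C are collinear ∩ EC ⟂ GB]
2. C_y = -8  [G, B, C are collinear ∩ EC ⟂ GB]
   → C = (10, -8)
3. D_x = -2  [CE ∥ DB ∩ EB ∥ CD]
4. D_y = -12  [CE ∥ DB ∩ EB ∥ CD]
   → D = (-2, -12)
5. F_x = 8/3  [2·signedArea(FAD) = 136/3 ∩ 2·signedArea(FCE) = 88/3]
6. F_y = -20/3  [2·signedArea(FAD) = 136/3 ∩ 2·signedArea(FCE) = 88/3]
   → F = (8/3, -20/3)

C = (10, -8)
D = (-2, -12)
F = (8/3, -20/3)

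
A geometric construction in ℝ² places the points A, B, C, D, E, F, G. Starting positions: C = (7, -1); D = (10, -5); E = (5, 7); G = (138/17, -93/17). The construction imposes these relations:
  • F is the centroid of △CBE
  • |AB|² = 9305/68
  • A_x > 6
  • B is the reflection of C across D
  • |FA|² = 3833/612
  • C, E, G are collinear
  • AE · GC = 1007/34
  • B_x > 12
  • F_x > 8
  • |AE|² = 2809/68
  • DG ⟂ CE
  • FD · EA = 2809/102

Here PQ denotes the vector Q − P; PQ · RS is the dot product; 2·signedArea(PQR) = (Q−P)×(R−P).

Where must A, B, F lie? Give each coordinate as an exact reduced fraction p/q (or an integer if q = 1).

A = (223/34, 13/17)
B = (13, -9)
F = (25/3, -1)

1. A_x = 223/34  [line 19/17·x + -76/17·y + -133/34 = 0 ∩ |AE|² = 2809/68]
2. A_y = 13/17  [line 19/17·x + -76/17·y + -133/34 = 0 ∩ |AE|² = 2809/68]
   → A = (223/34, 13/17)
3. B_x = 13  [B is the reflection of C across D]
4. B_y = -9  [B is the reflection of C across D]
   → B = (13, -9)
5. F_x = 25/3  [F is the centroid of △CBE]
6. F_y = -1  [F is the centroid of △CBE]
   → F = (25/3, -1)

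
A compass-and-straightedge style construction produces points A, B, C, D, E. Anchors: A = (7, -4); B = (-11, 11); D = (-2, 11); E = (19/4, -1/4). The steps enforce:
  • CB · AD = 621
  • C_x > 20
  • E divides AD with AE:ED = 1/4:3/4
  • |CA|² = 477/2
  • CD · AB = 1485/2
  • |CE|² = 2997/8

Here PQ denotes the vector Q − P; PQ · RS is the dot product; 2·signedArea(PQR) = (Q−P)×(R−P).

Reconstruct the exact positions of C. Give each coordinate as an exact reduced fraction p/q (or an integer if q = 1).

1. C_x = 41/2  [CD · AB = 1485/2 ∩ CB · AD = 621]
2. C_y = -23/2  [CD · AB = 1485/2 ∩ CB · AD = 621]
   → C = (41/2, -23/2)

C = (41/2, -23/2)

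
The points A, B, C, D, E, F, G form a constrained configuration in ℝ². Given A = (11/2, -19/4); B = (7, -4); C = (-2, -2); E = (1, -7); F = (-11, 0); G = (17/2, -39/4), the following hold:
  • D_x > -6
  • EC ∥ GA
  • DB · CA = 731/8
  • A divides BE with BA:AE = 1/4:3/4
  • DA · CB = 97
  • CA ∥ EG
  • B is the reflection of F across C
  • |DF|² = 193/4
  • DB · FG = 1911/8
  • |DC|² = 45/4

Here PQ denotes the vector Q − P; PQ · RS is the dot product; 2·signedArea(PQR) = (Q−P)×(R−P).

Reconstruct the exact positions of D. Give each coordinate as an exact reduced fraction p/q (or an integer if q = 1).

1. D_x = -5  [DB · FG = 1911/8 ∩ DA · CB = 97]
2. D_y = -7/2  [DB · FG = 1911/8 ∩ DA · CB = 97]
   → D = (-5, -7/2)

D = (-5, -7/2)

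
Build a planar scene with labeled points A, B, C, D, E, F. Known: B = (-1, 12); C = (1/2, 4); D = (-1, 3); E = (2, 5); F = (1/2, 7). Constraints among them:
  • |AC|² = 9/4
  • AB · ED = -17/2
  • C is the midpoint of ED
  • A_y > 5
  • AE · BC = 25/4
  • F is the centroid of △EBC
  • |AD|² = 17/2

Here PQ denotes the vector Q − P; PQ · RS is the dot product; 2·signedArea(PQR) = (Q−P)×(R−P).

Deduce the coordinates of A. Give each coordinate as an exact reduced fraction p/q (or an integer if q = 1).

A = (1/2, 11/2)

1. A_x = 1/2  [AE · BC = 25/4 ∩ AB · ED = -17/2]
2. A_y = 11/2  [AE · BC = 25/4 ∩ AB · ED = -17/2]
   → A = (1/2, 11/2)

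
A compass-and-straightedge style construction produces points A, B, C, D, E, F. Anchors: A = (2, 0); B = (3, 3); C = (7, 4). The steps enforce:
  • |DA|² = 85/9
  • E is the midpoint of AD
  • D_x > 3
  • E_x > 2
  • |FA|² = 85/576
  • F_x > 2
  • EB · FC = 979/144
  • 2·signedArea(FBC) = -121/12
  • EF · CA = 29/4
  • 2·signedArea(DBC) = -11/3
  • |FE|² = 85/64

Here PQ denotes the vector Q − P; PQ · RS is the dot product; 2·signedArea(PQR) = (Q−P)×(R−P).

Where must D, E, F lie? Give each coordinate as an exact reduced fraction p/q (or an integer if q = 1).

1. D_x = 4  [line -1·x + 4·y + -16/3 = 0 ∩ |DA|² = 85/9]
2. D_y = 7/3  [line -1·x + 4·y + -16/3 = 0 ∩ |DA|² = 85/9]
   → D = (4, 7/3)
3. E_x = 3  [E is the midpoint of AD]
4. E_y = 7/6  [E is the midpoint of AD]
   → E = (3, 7/6)
5. F_x = 9/4  [2·signedArea(FBC) = -121/12 ∩ EF · CA = 29/4]
6. F_y = 7/24  [2·signedArea(FBC) = -121/12 ∩ EF · CA = 29/4]
   → F = (9/4, 7/24)

D = (4, 7/3)
E = (3, 7/6)
F = (9/4, 7/24)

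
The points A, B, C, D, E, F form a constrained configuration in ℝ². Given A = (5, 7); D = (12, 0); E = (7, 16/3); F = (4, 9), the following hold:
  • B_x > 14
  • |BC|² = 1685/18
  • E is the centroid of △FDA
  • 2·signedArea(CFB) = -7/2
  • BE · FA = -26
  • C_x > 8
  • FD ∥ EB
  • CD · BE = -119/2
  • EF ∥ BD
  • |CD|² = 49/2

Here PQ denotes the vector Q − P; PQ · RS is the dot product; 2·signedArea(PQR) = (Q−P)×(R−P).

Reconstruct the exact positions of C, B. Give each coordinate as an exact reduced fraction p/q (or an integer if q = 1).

1. B_x = 15  [EF ∥ BD ∩ FD ∥ EB]
2. B_y = -11/3  [EF ∥ BD ∩ FD ∥ EB]
   → B = (15, -11/3)
3. C_x = 17/2  [CD · BE = -119/2 ∩ 2·signedArea(CFB) = -7/2]
4. C_y = 7/2  [CD · BE = -119/2 ∩ 2·signedArea(CFB) = -7/2]
   → C = (17/2, 7/2)

B = (15, -11/3)
C = (17/2, 7/2)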